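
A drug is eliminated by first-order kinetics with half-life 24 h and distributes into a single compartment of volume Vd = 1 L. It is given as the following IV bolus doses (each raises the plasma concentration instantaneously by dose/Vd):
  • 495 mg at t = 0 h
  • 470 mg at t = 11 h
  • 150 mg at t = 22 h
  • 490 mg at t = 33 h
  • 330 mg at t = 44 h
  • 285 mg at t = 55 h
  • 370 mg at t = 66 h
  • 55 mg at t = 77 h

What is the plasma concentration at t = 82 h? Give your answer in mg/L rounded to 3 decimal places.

773.842 mg/L

k = ln 2 / 24 = 0.02888 per h
Dose 1 (495 mg at t=0 h): 495·exp(−0.02888·82) = 46.354 mg/L
Dose 2 (470 mg at t=11 h): 470·exp(−0.02888·71) = 60.472 mg/L
Dose 3 (150 mg at t=22 h): 150·exp(−0.02888·60) = 26.517 mg/L
Dose 4 (490 mg at t=33 h): 490·exp(−0.02888·49) = 119.013 mg/L
Dose 5 (330 mg at t=44 h): 330·exp(−0.02888·38) = 110.124 mg/L
Dose 6 (285 mg at t=55 h): 285·exp(−0.02888·27) = 130.673 mg/L
Dose 7 (370 mg at t=66 h): 370·exp(−0.02888·16) = 233.085 mg/L
Dose 8 (55 mg at t=77 h): 55·exp(−0.02888·5) = 47.605 mg/L
C(82) = 46.354 + 60.472 + 26.517 + 119.013 + 110.124 + 130.673 + 233.085 + 47.605 = 773.842 mg/L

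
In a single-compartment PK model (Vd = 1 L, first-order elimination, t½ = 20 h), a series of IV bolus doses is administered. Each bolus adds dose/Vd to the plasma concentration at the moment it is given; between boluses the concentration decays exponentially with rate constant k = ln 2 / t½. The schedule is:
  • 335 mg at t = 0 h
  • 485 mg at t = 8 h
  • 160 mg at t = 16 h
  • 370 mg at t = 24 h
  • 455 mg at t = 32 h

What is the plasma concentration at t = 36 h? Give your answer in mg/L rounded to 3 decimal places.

k = ln 2 / 20 = 0.03466 per h
Dose 1 (335 mg at t=0 h): 335·exp(−0.03466·36) = 96.203 mg/L
Dose 2 (485 mg at t=8 h): 485·exp(−0.03466·28) = 183.781 mg/L
Dose 3 (160 mg at t=16 h): 160·exp(−0.03466·20) = 80.000 mg/L
Dose 4 (370 mg at t=24 h): 370·exp(−0.03466·12) = 244.109 mg/L
Dose 5 (455 mg at t=32 h): 455·exp(−0.03466·4) = 396.101 mg/L
C(36) = 96.203 + 183.781 + 80.000 + 244.109 + 396.101 = 1000.194 mg/L

1000.194 mg/L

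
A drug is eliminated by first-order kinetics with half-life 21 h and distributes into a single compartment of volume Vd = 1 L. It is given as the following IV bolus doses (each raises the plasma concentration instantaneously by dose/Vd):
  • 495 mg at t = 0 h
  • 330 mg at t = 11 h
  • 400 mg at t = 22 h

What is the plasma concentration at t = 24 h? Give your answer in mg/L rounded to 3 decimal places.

813.477 mg/L

k = ln 2 / 21 = 0.03301 per h
Dose 1 (495 mg at t=0 h): 495·exp(−0.03301·24) = 224.167 mg/L
Dose 2 (330 mg at t=11 h): 330·exp(−0.03301·13) = 214.863 mg/L
Dose 3 (400 mg at t=22 h): 400·exp(−0.03301·2) = 374.447 mg/L
C(24) = 224.167 + 214.863 + 374.447 = 813.477 mg/L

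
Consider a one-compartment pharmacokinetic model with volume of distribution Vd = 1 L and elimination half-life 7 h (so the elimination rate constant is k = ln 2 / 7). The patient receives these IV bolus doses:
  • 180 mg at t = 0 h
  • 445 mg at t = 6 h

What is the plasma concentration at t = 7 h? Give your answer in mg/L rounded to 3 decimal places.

493.047 mg/L

k = ln 2 / 7 = 0.09902 per h
Dose 1 (180 mg at t=0 h): 180·exp(−0.09902·7) = 90.000 mg/L
Dose 2 (445 mg at t=6 h): 445·exp(−0.09902·1) = 403.047 mg/L
C(7) = 90.000 + 403.047 = 493.047 mg/L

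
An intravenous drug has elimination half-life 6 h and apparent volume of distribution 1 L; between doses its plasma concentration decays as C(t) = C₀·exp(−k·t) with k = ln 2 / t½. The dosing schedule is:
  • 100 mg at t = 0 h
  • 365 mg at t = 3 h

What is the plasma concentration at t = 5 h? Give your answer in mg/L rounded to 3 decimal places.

k = ln 2 / 6 = 0.11552 per h
Dose 1 (100 mg at t=0 h): 100·exp(−0.11552·5) = 56.123 mg/L
Dose 2 (365 mg at t=3 h): 365·exp(−0.11552·2) = 289.701 mg/L
C(5) = 56.123 + 289.701 = 345.824 mg/L

345.824 mg/L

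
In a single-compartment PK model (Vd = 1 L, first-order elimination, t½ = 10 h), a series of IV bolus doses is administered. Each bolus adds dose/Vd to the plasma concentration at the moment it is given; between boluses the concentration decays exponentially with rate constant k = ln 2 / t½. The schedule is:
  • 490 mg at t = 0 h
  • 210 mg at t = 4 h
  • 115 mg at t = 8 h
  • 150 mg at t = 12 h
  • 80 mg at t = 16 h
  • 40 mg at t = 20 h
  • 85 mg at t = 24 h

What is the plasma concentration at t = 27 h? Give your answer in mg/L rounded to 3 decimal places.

k = ln 2 / 10 = 0.06931 per h
Dose 1 (490 mg at t=0 h): 490·exp(−0.06931·27) = 75.408 mg/L
Dose 2 (210 mg at t=4 h): 210·exp(−0.06931·23) = 42.643 mg/L
Dose 3 (115 mg at t=8 h): 115·exp(−0.06931·19) = 30.813 mg/L
Dose 4 (150 mg at t=12 h): 150·exp(−0.06931·15) = 53.033 mg/L
Dose 5 (80 mg at t=16 h): 80·exp(−0.06931·11) = 37.321 mg/L
Dose 6 (40 mg at t=20 h): 40·exp(−0.06931·7) = 24.623 mg/L
Dose 7 (85 mg at t=24 h): 85·exp(−0.06931·3) = 69.041 mg/L
C(27) = 75.408 + 42.643 + 30.813 + 53.033 + 37.321 + 24.623 + 69.041 = 332.883 mg/L

332.883 mg/L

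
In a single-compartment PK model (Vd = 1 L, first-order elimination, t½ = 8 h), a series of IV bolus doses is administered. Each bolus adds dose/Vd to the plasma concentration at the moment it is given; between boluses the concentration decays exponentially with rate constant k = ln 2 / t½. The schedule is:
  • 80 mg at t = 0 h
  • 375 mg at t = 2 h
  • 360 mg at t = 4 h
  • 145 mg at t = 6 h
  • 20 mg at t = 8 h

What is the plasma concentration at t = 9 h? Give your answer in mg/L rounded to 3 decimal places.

k = ln 2 / 8 = 0.08664 per h
Dose 1 (80 mg at t=0 h): 80·exp(−0.08664·9) = 36.680 mg/L
Dose 2 (375 mg at t=2 h): 375·exp(−0.08664·7) = 204.470 mg/L
Dose 3 (360 mg at t=4 h): 360·exp(−0.08664·5) = 233.431 mg/L
Dose 4 (145 mg at t=6 h): 145·exp(−0.08664·3) = 111.810 mg/L
Dose 5 (20 mg at t=8 h): 20·exp(−0.08664·1) = 18.340 mg/L
C(9) = 36.680 + 204.470 + 233.431 + 111.810 + 18.340 = 604.732 mg/L

604.732 mg/L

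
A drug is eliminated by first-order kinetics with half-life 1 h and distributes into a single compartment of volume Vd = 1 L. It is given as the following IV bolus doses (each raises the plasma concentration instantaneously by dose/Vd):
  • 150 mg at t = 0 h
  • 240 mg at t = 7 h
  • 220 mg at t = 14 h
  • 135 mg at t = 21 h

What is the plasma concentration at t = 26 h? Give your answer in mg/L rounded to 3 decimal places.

4.273 mg/L

k = ln 2 / 1 = 0.69315 per h
Dose 1 (150 mg at t=0 h): 150·exp(−0.69315·26) = 0.000 mg/L
Dose 2 (240 mg at t=7 h): 240·exp(−0.69315·19) = 0.000 mg/L
Dose 3 (220 mg at t=14 h): 220·exp(−0.69315·12) = 0.054 mg/L
Dose 4 (135 mg at t=21 h): 135·exp(−0.69315·5) = 4.219 mg/L
C(26) = 0.000 + 0.000 + 0.054 + 4.219 = 4.273 mg/L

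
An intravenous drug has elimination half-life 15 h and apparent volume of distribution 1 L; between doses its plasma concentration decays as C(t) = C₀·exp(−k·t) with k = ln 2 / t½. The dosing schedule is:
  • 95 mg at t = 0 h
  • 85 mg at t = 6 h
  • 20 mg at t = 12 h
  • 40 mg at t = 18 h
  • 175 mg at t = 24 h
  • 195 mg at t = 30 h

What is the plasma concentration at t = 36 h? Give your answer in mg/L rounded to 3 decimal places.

k = ln 2 / 15 = 0.04621 per h
Dose 1 (95 mg at t=0 h): 95·exp(−0.04621·36) = 17.999 mg/L
Dose 2 (85 mg at t=6 h): 85·exp(−0.04621·30) = 21.250 mg/L
Dose 3 (20 mg at t=12 h): 20·exp(−0.04621·24) = 6.598 mg/L
Dose 4 (40 mg at t=18 h): 40·exp(−0.04621·18) = 17.411 mg/L
Dose 5 (175 mg at t=24 h): 175·exp(−0.04621·12) = 100.511 mg/L
Dose 6 (195 mg at t=30 h): 195·exp(−0.04621·6) = 147.782 mg/L
C(36) = 17.999 + 21.250 + 6.598 + 17.411 + 100.511 + 147.782 = 311.551 mg/L

311.551 mg/L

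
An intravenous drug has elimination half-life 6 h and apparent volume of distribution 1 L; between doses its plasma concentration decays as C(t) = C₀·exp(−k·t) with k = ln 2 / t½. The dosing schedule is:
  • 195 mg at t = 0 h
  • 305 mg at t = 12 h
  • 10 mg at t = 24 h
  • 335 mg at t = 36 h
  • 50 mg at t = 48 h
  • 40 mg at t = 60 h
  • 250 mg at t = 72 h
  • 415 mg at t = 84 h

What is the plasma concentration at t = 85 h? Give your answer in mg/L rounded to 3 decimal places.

k = ln 2 / 6 = 0.11552 per h
Dose 1 (195 mg at t=0 h): 195·exp(−0.11552·85) = 0.011 mg/L
Dose 2 (305 mg at t=12 h): 305·exp(−0.11552·73) = 0.066 mg/L
Dose 3 (10 mg at t=24 h): 10·exp(−0.11552·61) = 0.009 mg/L
Dose 4 (335 mg at t=36 h): 335·exp(−0.11552·49) = 1.166 mg/L
Dose 5 (50 mg at t=48 h): 50·exp(−0.11552·37) = 0.696 mg/L
Dose 6 (40 mg at t=60 h): 40·exp(−0.11552·25) = 2.227 mg/L
Dose 7 (250 mg at t=72 h): 250·exp(−0.11552·13) = 55.681 mg/L
Dose 8 (415 mg at t=84 h): 415·exp(−0.11552·1) = 369.723 mg/L
C(85) = 0.011 + 0.066 + 0.009 + 1.166 + 0.696 + 2.227 + 55.681 + 369.723 = 429.579 mg/L

429.579 mg/L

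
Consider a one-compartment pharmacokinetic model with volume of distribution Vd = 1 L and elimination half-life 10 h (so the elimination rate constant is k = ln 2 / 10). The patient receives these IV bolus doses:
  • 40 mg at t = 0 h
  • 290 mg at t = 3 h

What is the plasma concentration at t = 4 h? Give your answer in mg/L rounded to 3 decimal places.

300.894 mg/L

k = ln 2 / 10 = 0.06931 per h
Dose 1 (40 mg at t=0 h): 40·exp(−0.06931·4) = 30.314 mg/L
Dose 2 (290 mg at t=3 h): 290·exp(−0.06931·1) = 270.580 mg/L
C(4) = 30.314 + 270.580 = 300.894 mg/L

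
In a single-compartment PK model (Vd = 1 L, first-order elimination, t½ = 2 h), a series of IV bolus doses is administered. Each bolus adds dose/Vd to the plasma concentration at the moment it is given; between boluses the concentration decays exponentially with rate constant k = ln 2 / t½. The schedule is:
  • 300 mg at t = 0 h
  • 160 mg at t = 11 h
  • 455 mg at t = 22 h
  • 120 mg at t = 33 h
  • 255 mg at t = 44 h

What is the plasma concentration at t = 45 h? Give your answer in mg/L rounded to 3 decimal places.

k = ln 2 / 2 = 0.34657 per h
Dose 1 (300 mg at t=0 h): 300·exp(−0.34657·45) = 0.000 mg/L
Dose 2 (160 mg at t=11 h): 160·exp(−0.34657·34) = 0.001 mg/L
Dose 3 (455 mg at t=22 h): 455·exp(−0.34657·23) = 0.157 mg/L
Dose 4 (120 mg at t=33 h): 120·exp(−0.34657·12) = 1.875 mg/L
Dose 5 (255 mg at t=44 h): 255·exp(−0.34657·1) = 180.312 mg/L
C(45) = 0.000 + 0.001 + 0.157 + 1.875 + 180.312 = 182.346 mg/L

182.346 mg/L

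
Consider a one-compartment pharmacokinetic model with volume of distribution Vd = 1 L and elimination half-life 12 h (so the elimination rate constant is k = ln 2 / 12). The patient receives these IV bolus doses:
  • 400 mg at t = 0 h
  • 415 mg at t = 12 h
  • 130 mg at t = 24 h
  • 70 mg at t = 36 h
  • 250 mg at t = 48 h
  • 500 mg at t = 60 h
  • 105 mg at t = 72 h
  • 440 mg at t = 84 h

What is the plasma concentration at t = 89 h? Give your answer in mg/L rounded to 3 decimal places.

499.533 mg/L

k = ln 2 / 12 = 0.05776 per h
Dose 1 (400 mg at t=0 h): 400·exp(−0.05776·89) = 2.341 mg/L
Dose 2 (415 mg at t=12 h): 415·exp(−0.05776·77) = 4.858 mg/L
Dose 3 (130 mg at t=24 h): 130·exp(−0.05776·65) = 3.043 mg/L
Dose 4 (70 mg at t=36 h): 70·exp(−0.05776·53) = 3.278 mg/L
Dose 5 (250 mg at t=48 h): 250·exp(−0.05776·41) = 23.411 mg/L
Dose 6 (500 mg at t=60 h): 500·exp(−0.05776·29) = 93.644 mg/L
Dose 7 (105 mg at t=72 h): 105·exp(−0.05776·17) = 39.331 mg/L
Dose 8 (440 mg at t=84 h): 440·exp(−0.05776·5) = 329.628 mg/L
C(89) = 2.341 + 4.858 + 3.043 + 3.278 + 23.411 + 93.644 + 39.331 + 329.628 = 499.533 mg/L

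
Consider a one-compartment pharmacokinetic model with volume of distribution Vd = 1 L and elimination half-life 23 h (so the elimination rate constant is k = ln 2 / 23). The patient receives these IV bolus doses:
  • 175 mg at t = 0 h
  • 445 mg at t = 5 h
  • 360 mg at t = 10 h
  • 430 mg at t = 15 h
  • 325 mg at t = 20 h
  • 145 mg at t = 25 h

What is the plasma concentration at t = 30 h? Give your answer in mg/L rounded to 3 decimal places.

k = ln 2 / 23 = 0.03014 per h
Dose 1 (175 mg at t=0 h): 175·exp(−0.03014·30) = 70.858 mg/L
Dose 2 (445 mg at t=5 h): 445·exp(−0.03014·25) = 209.485 mg/L
Dose 3 (360 mg at t=10 h): 360·exp(−0.03014·20) = 197.032 mg/L
Dose 4 (430 mg at t=15 h): 430·exp(−0.03014·15) = 273.618 mg/L
Dose 5 (325 mg at t=20 h): 325·exp(−0.03014·10) = 240.437 mg/L
Dose 6 (145 mg at t=25 h): 145·exp(−0.03014·5) = 124.717 mg/L
C(30) = 70.858 + 209.485 + 197.032 + 273.618 + 240.437 + 124.717 = 1116.148 mg/L

1116.148 mg/L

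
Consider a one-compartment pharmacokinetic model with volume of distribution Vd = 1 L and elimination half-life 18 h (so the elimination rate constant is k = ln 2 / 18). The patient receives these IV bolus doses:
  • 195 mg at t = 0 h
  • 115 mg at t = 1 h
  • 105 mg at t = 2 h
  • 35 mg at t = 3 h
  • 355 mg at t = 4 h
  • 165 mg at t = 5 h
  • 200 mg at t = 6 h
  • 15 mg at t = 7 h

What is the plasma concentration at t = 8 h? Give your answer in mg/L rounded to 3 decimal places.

994.264 mg/L

k = ln 2 / 18 = 0.03851 per h
Dose 1 (195 mg at t=0 h): 195·exp(−0.03851·8) = 143.299 mg/L
Dose 2 (115 mg at t=1 h): 115·exp(−0.03851·7) = 87.828 mg/L
Dose 3 (105 mg at t=2 h): 105·exp(−0.03851·6) = 83.339 mg/L
Dose 4 (35 mg at t=3 h): 35·exp(−0.03851·5) = 28.870 mg/L
Dose 5 (355 mg at t=4 h): 355·exp(−0.03851·4) = 304.322 mg/L
Dose 6 (165 mg at t=5 h): 165·exp(−0.03851·3) = 146.998 mg/L
Dose 7 (200 mg at t=6 h): 200·exp(−0.03851·2) = 185.175 mg/L
Dose 8 (15 mg at t=7 h): 15·exp(−0.03851·1) = 14.433 mg/L
C(8) = 143.299 + 87.828 + 83.339 + 28.870 + 304.322 + 146.998 + 185.175 + 14.433 = 994.264 mg/L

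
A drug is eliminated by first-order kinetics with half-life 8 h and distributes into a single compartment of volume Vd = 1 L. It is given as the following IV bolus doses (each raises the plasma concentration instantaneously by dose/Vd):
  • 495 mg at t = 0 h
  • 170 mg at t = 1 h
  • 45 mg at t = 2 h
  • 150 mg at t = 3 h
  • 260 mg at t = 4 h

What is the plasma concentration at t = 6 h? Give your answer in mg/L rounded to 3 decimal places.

k = ln 2 / 8 = 0.08664 per h
Dose 1 (495 mg at t=0 h): 495·exp(−0.08664·6) = 294.329 mg/L
Dose 2 (170 mg at t=1 h): 170·exp(−0.08664·5) = 110.231 mg/L
Dose 3 (45 mg at t=2 h): 45·exp(−0.08664·4) = 31.820 mg/L
Dose 4 (150 mg at t=3 h): 150·exp(−0.08664·3) = 115.666 mg/L
Dose 5 (260 mg at t=4 h): 260·exp(−0.08664·2) = 218.633 mg/L
C(6) = 294.329 + 110.231 + 31.820 + 115.666 + 218.633 = 770.679 mg/L

770.679 mg/L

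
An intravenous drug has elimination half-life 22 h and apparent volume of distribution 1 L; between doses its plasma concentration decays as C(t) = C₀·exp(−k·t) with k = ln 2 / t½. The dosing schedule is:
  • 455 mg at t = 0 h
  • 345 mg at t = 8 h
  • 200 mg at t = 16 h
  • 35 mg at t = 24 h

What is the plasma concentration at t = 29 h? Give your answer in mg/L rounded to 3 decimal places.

523.178 mg/L

k = ln 2 / 22 = 0.03151 per h
Dose 1 (455 mg at t=0 h): 455·exp(−0.03151·29) = 182.473 mg/L
Dose 2 (345 mg at t=8 h): 345·exp(−0.03151·21) = 178.021 mg/L
Dose 3 (200 mg at t=16 h): 200·exp(−0.03151·13) = 132.785 mg/L
Dose 4 (35 mg at t=24 h): 35·exp(−0.03151·5) = 29.899 mg/L
C(29) = 182.473 + 178.021 + 132.785 + 29.899 = 523.178 mg/L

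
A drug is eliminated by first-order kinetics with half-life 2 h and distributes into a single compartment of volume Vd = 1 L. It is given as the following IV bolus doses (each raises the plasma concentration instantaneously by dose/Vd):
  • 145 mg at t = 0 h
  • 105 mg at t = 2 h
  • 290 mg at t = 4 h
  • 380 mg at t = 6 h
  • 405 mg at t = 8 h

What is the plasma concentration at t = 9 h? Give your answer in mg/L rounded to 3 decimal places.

k = ln 2 / 2 = 0.34657 per h
Dose 1 (145 mg at t=0 h): 145·exp(−0.34657·9) = 6.408 mg/L
Dose 2 (105 mg at t=2 h): 105·exp(−0.34657·7) = 9.281 mg/L
Dose 3 (290 mg at t=4 h): 290·exp(−0.34657·5) = 51.265 mg/L
Dose 4 (380 mg at t=6 h): 380·exp(−0.34657·3) = 134.350 mg/L
Dose 5 (405 mg at t=8 h): 405·exp(−0.34657·1) = 286.378 mg/L
C(9) = 6.408 + 9.281 + 51.265 + 134.350 + 286.378 = 487.683 mg/L

487.683 mg/L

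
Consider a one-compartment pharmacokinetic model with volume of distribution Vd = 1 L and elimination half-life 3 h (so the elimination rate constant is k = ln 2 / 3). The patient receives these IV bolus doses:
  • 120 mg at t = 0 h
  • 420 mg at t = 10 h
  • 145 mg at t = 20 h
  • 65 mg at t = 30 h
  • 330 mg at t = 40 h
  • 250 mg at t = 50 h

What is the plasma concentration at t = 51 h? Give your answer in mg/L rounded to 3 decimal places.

k = ln 2 / 3 = 0.23105 per h
Dose 1 (120 mg at t=0 h): 120·exp(−0.23105·51) = 0.001 mg/L
Dose 2 (420 mg at t=10 h): 420·exp(−0.23105·41) = 0.032 mg/L
Dose 3 (145 mg at t=20 h): 145·exp(−0.23105·31) = 0.112 mg/L
Dose 4 (65 mg at t=30 h): 65·exp(−0.23105·21) = 0.508 mg/L
Dose 5 (330 mg at t=40 h): 330·exp(−0.23105·11) = 25.986 mg/L
Dose 6 (250 mg at t=50 h): 250·exp(−0.23105·1) = 198.425 mg/L
C(51) = 0.001 + 0.032 + 0.112 + 0.508 + 25.986 + 198.425 = 225.064 mg/L

225.064 mg/L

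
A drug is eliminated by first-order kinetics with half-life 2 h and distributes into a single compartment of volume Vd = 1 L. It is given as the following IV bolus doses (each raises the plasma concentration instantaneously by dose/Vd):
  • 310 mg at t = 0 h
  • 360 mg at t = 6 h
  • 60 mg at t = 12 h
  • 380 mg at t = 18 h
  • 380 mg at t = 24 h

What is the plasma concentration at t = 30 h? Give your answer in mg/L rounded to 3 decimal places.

k = ln 2 / 2 = 0.34657 per h
Dose 1 (310 mg at t=0 h): 310·exp(−0.34657·30) = 0.009 mg/L
Dose 2 (360 mg at t=6 h): 360·exp(−0.34657·24) = 0.088 mg/L
Dose 3 (60 mg at t=12 h): 60·exp(−0.34657·18) = 0.117 mg/L
Dose 4 (380 mg at t=18 h): 380·exp(−0.34657·12) = 5.938 mg/L
Dose 5 (380 mg at t=24 h): 380·exp(−0.34657·6) = 47.500 mg/L
C(30) = 0.009 + 0.088 + 0.117 + 5.938 + 47.500 = 53.652 mg/L

53.652 mg/L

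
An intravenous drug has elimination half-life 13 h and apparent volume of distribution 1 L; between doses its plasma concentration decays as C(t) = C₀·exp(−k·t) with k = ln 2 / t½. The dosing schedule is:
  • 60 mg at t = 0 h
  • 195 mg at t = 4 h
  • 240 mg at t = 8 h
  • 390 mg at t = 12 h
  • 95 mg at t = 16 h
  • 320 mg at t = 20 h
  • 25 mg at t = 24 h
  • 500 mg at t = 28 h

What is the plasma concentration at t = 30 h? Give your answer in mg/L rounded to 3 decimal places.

984.867 mg/L

k = ln 2 / 13 = 0.05332 per h
Dose 1 (60 mg at t=0 h): 60·exp(−0.05332·30) = 12.119 mg/L
Dose 2 (195 mg at t=4 h): 195·exp(−0.05332·26) = 48.750 mg/L
Dose 3 (240 mg at t=8 h): 240·exp(−0.05332·22) = 74.264 mg/L
Dose 4 (390 mg at t=12 h): 390·exp(−0.05332·18) = 149.367 mg/L
Dose 5 (95 mg at t=16 h): 95·exp(−0.05332·14) = 45.034 mg/L
Dose 6 (320 mg at t=20 h): 320·exp(−0.05332·10) = 187.754 mg/L
Dose 7 (25 mg at t=24 h): 25·exp(−0.05332·6) = 18.155 mg/L
Dose 8 (500 mg at t=28 h): 500·exp(−0.05332·2) = 449.425 mg/L
C(30) = 12.119 + 48.750 + 74.264 + 149.367 + 45.034 + 187.754 + 18.155 + 449.425 = 984.867 mg/L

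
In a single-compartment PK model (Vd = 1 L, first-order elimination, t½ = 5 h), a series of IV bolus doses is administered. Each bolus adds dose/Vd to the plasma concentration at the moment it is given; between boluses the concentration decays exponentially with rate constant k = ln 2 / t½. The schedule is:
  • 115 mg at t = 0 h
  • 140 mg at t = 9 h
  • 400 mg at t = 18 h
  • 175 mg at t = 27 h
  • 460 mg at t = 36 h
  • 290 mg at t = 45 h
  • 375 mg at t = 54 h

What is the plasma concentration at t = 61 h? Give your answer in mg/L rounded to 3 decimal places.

k = ln 2 / 5 = 0.13863 per h
Dose 1 (115 mg at t=0 h): 115·exp(−0.13863·61) = 0.024 mg/L
Dose 2 (140 mg at t=9 h): 140·exp(−0.13863·52) = 0.104 mg/L
Dose 3 (400 mg at t=18 h): 400·exp(−0.13863·43) = 1.031 mg/L
Dose 4 (175 mg at t=27 h): 175·exp(−0.13863·34) = 1.570 mg/L
Dose 5 (460 mg at t=36 h): 460·exp(−0.13863·25) = 14.375 mg/L
Dose 6 (290 mg at t=45 h): 290·exp(−0.13863·16) = 31.557 mg/L
Dose 7 (375 mg at t=54 h): 375·exp(−0.13863·7) = 142.098 mg/L
C(61) = 0.024 + 0.104 + 1.031 + 1.570 + 14.375 + 31.557 + 142.098 = 190.760 mg/L

190.760 mg/L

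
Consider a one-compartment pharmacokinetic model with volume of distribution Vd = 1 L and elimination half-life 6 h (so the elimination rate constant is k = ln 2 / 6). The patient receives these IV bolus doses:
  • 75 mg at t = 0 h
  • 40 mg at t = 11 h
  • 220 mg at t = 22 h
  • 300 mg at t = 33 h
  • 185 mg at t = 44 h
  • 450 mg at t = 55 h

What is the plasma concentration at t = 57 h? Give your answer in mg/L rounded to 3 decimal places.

421.278 mg/L

k = ln 2 / 6 = 0.11552 per h
Dose 1 (75 mg at t=0 h): 75·exp(−0.11552·57) = 0.104 mg/L
Dose 2 (40 mg at t=11 h): 40·exp(−0.11552·46) = 0.197 mg/L
Dose 3 (220 mg at t=22 h): 220·exp(−0.11552·35) = 3.858 mg/L
Dose 4 (300 mg at t=33 h): 300·exp(−0.11552·24) = 18.750 mg/L
Dose 5 (185 mg at t=44 h): 185·exp(−0.11552·13) = 41.204 mg/L
Dose 6 (450 mg at t=55 h): 450·exp(−0.11552·2) = 357.165 mg/L
C(57) = 0.104 + 0.197 + 3.858 + 18.750 + 41.204 + 357.165 = 421.278 mg/L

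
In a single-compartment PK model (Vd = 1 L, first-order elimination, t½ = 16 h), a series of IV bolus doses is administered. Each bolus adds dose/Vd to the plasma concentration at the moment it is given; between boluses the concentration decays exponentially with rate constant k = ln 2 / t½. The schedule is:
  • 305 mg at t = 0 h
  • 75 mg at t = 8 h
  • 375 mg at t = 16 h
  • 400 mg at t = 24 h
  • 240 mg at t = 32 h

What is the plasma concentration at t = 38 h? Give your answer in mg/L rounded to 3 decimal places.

626.993 mg/L

k = ln 2 / 16 = 0.04332 per h
Dose 1 (305 mg at t=0 h): 305·exp(−0.04332·38) = 58.797 mg/L
Dose 2 (75 mg at t=8 h): 75·exp(−0.04332·30) = 20.447 mg/L
Dose 3 (375 mg at t=16 h): 375·exp(−0.04332·22) = 144.582 mg/L
Dose 4 (400 mg at t=24 h): 400·exp(−0.04332·14) = 218.102 mg/L
Dose 5 (240 mg at t=32 h): 240·exp(−0.04332·6) = 185.065 mg/L
C(38) = 58.797 + 20.447 + 144.582 + 218.102 + 185.065 = 626.993 mg/L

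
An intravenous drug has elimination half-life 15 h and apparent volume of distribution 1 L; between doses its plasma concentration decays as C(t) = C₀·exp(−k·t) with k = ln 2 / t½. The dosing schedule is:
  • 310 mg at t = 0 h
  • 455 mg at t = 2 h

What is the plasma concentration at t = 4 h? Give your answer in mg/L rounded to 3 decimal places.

672.517 mg/L

k = ln 2 / 15 = 0.04621 per h
Dose 1 (310 mg at t=0 h): 310·exp(−0.04621·4) = 257.684 mg/L
Dose 2 (455 mg at t=2 h): 455·exp(−0.04621·2) = 414.834 mg/L
C(4) = 257.684 + 414.834 = 672.517 mg/L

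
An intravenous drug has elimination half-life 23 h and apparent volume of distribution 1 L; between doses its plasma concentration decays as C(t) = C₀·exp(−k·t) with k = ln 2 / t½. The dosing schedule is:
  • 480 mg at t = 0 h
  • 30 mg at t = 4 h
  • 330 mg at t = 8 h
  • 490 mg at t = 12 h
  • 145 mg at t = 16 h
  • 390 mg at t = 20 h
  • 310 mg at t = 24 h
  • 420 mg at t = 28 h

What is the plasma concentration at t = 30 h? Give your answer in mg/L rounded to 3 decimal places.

1700.717 mg/L

k = ln 2 / 23 = 0.03014 per h
Dose 1 (480 mg at t=0 h): 480·exp(−0.03014·30) = 194.354 mg/L
Dose 2 (30 mg at t=4 h): 30·exp(−0.03014·26) = 13.703 mg/L
Dose 3 (330 mg at t=8 h): 330·exp(−0.03014·22) = 170.048 mg/L
Dose 4 (490 mg at t=12 h): 490·exp(−0.03014·18) = 284.844 mg/L
Dose 5 (145 mg at t=16 h): 145·exp(−0.03014·14) = 95.089 mg/L
Dose 6 (390 mg at t=20 h): 390·exp(−0.03014·10) = 288.524 mg/L
Dose 7 (310 mg at t=24 h): 310·exp(−0.03014·6) = 258.721 mg/L
Dose 8 (420 mg at t=28 h): 420·exp(−0.03014·2) = 395.433 mg/L
C(30) = 194.354 + 13.703 + 170.048 + 284.844 + 95.089 + 288.524 + 258.721 + 395.433 = 1700.717 mg/L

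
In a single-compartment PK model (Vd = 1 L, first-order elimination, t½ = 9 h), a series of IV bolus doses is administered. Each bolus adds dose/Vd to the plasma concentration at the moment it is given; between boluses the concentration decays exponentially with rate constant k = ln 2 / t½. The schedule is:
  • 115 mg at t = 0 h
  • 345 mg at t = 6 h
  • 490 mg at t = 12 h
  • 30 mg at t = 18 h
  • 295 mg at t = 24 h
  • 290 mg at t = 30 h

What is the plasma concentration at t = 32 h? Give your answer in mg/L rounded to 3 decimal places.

k = ln 2 / 9 = 0.07702 per h
Dose 1 (115 mg at t=0 h): 115·exp(−0.07702·32) = 9.781 mg/L
Dose 2 (345 mg at t=6 h): 345·exp(−0.07702·26) = 46.578 mg/L
Dose 3 (490 mg at t=12 h): 490·exp(−0.07702·20) = 105.012 mg/L
Dose 4 (30 mg at t=18 h): 30·exp(−0.07702·14) = 10.206 mg/L
Dose 5 (295 mg at t=24 h): 295·exp(−0.07702·8) = 159.309 mg/L
Dose 6 (290 mg at t=30 h): 290·exp(−0.07702·2) = 248.601 mg/L
C(32) = 9.781 + 46.578 + 105.012 + 10.206 + 159.309 + 248.601 = 579.486 mg/L

579.486 mg/L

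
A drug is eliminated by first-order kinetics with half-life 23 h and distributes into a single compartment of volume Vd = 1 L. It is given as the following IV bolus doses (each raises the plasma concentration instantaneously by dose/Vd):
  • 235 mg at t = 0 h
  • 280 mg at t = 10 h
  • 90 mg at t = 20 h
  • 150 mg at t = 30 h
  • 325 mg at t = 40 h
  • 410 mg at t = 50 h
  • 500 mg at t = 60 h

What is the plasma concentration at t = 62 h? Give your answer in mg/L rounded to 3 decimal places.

1101.064 mg/L

k = ln 2 / 23 = 0.03014 per h
Dose 1 (235 mg at t=0 h): 235·exp(−0.03014·62) = 36.274 mg/L
Dose 2 (280 mg at t=10 h): 280·exp(−0.03014·52) = 58.421 mg/L
Dose 3 (90 mg at t=20 h): 90·exp(−0.03014·42) = 25.383 mg/L
Dose 4 (150 mg at t=30 h): 150·exp(−0.03014·32) = 57.183 mg/L
Dose 5 (325 mg at t=40 h): 325·exp(−0.03014·22) = 167.472 mg/L
Dose 6 (410 mg at t=50 h): 410·exp(−0.03014·12) = 285.578 mg/L
Dose 7 (500 mg at t=60 h): 500·exp(−0.03014·2) = 470.753 mg/L
C(62) = 36.274 + 58.421 + 25.383 + 57.183 + 167.472 + 285.578 + 470.753 = 1101.064 mg/L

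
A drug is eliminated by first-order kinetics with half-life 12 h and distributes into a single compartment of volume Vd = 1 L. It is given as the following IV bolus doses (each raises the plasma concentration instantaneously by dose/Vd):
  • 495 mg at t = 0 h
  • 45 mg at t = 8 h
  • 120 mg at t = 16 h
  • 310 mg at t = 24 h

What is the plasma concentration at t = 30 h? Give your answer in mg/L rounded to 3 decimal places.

k = ln 2 / 12 = 0.05776 per h
Dose 1 (495 mg at t=0 h): 495·exp(−0.05776·30) = 87.504 mg/L
Dose 2 (45 mg at t=8 h): 45·exp(−0.05776·22) = 12.628 mg/L
Dose 3 (120 mg at t=16 h): 120·exp(−0.05776·14) = 53.454 mg/L
Dose 4 (310 mg at t=24 h): 310·exp(−0.05776·6) = 219.203 mg/L
C(30) = 87.504 + 12.628 + 53.454 + 219.203 = 372.789 mg/L

372.789 mg/L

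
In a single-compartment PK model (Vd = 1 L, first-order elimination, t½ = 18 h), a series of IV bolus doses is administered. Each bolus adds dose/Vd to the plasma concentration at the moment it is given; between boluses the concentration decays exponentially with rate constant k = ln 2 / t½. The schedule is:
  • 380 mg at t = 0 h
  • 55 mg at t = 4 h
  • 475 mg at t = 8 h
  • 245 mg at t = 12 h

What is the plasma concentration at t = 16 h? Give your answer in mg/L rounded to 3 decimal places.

798.946 mg/L

k = ln 2 / 18 = 0.03851 per h
Dose 1 (380 mg at t=0 h): 380·exp(−0.03851·16) = 205.211 mg/L
Dose 2 (55 mg at t=4 h): 55·exp(−0.03851·12) = 34.648 mg/L
Dose 3 (475 mg at t=8 h): 475·exp(−0.03851·8) = 349.062 mg/L
Dose 4 (245 mg at t=12 h): 245·exp(−0.03851·4) = 210.025 mg/L
C(16) = 205.211 + 34.648 + 349.062 + 210.025 = 798.946 mg/L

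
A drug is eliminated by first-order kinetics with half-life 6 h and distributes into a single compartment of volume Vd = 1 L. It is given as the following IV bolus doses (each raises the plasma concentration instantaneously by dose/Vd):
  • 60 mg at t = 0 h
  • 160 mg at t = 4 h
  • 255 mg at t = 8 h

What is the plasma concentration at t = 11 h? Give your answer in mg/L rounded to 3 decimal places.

k = ln 2 / 6 = 0.11552 per h
Dose 1 (60 mg at t=0 h): 60·exp(−0.11552·11) = 16.837 mg/L
Dose 2 (160 mg at t=4 h): 160·exp(−0.11552·7) = 71.272 mg/L
Dose 3 (255 mg at t=8 h): 255·exp(−0.11552·3) = 180.312 mg/L
C(11) = 16.837 + 71.272 + 180.312 = 268.421 mg/L

268.421 mg/L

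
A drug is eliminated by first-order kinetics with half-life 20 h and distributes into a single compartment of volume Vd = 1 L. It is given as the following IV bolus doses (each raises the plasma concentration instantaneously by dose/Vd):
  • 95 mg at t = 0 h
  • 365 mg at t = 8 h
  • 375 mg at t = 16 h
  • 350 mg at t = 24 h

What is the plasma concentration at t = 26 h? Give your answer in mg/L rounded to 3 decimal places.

825.907 mg/L

k = ln 2 / 20 = 0.03466 per h
Dose 1 (95 mg at t=0 h): 95·exp(−0.03466·26) = 38.582 mg/L
Dose 2 (365 mg at t=8 h): 365·exp(−0.03466·18) = 195.599 mg/L
Dose 3 (375 mg at t=16 h): 375·exp(−0.03466·10) = 265.165 mg/L
Dose 4 (350 mg at t=24 h): 350·exp(−0.03466·2) = 326.562 mg/L
C(26) = 38.582 + 195.599 + 265.165 + 326.562 = 825.907 mg/L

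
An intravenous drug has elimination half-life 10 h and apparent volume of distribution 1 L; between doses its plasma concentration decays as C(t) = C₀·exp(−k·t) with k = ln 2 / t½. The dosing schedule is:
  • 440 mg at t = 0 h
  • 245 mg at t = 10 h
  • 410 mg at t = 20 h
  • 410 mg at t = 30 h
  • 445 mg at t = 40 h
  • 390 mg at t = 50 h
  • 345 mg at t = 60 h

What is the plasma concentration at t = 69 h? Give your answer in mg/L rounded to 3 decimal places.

397.980 mg/L

k = ln 2 / 10 = 0.06931 per h
Dose 1 (440 mg at t=0 h): 440·exp(−0.06931·69) = 3.684 mg/L
Dose 2 (245 mg at t=10 h): 245·exp(−0.06931·59) = 4.103 mg/L
Dose 3 (410 mg at t=20 h): 410·exp(−0.06931·49) = 13.732 mg/L
Dose 4 (410 mg at t=30 h): 410·exp(−0.06931·39) = 27.464 mg/L
Dose 5 (445 mg at t=40 h): 445·exp(−0.06931·29) = 59.617 mg/L
Dose 6 (390 mg at t=50 h): 390·exp(−0.06931·19) = 104.498 mg/L
Dose 7 (345 mg at t=60 h): 345·exp(−0.06931·9) = 184.881 mg/L
C(69) = 3.684 + 4.103 + 13.732 + 27.464 + 59.617 + 104.498 + 184.881 = 397.980 mg/L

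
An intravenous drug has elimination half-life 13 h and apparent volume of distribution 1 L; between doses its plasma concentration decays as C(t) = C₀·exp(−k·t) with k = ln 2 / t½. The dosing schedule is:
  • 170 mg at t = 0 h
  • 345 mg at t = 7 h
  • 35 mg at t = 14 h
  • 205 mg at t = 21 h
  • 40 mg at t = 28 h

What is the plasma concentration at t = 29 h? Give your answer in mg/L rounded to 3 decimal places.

k = ln 2 / 13 = 0.05332 per h
Dose 1 (170 mg at t=0 h): 170·exp(−0.05332·29) = 36.218 mg/L
Dose 2 (345 mg at t=7 h): 345·exp(−0.05332·22) = 106.754 mg/L
Dose 3 (35 mg at t=14 h): 35·exp(−0.05332·15) = 15.730 mg/L
Dose 4 (205 mg at t=21 h): 205·exp(−0.05332·8) = 133.815 mg/L
Dose 5 (40 mg at t=28 h): 40·exp(−0.05332·1) = 37.923 mg/L
C(29) = 36.218 + 106.754 + 15.730 + 133.815 + 37.923 = 330.440 mg/L

330.440 mg/L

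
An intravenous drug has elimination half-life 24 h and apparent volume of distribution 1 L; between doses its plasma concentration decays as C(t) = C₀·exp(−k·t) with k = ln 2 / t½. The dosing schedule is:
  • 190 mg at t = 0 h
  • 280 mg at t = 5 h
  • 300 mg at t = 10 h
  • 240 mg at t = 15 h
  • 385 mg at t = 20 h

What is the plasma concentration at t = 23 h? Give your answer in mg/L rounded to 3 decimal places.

k = ln 2 / 24 = 0.02888 per h
Dose 1 (190 mg at t=0 h): 190·exp(−0.02888·23) = 97.784 mg/L
Dose 2 (280 mg at t=5 h): 280·exp(−0.02888·18) = 166.489 mg/L
Dose 3 (300 mg at t=10 h): 300·exp(−0.02888·13) = 206.093 mg/L
Dose 4 (240 mg at t=15 h): 240·exp(−0.02888·8) = 190.488 mg/L
Dose 5 (385 mg at t=20 h): 385·exp(−0.02888·3) = 353.047 mg/L
C(23) = 97.784 + 166.489 + 206.093 + 190.488 + 353.047 = 1013.900 mg/L

1013.900 mg/L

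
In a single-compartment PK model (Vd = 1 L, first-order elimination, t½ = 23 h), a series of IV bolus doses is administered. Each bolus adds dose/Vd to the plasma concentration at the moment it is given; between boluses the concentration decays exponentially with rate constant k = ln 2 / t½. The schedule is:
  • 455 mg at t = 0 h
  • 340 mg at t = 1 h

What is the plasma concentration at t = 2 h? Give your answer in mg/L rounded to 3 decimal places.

k = ln 2 / 23 = 0.03014 per h
Dose 1 (455 mg at t=0 h): 455·exp(−0.03014·2) = 428.386 mg/L
Dose 2 (340 mg at t=1 h): 340·exp(−0.03014·1) = 329.906 mg/L
C(2) = 428.386 + 329.906 = 758.292 mg/L

758.292 mg/L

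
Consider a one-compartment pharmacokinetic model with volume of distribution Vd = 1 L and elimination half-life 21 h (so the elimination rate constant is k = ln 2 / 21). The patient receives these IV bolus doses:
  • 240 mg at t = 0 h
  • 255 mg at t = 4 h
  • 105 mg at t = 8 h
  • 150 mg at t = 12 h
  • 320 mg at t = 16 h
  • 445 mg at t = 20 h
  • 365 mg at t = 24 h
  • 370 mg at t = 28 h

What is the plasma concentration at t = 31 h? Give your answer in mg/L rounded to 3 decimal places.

k = ln 2 / 21 = 0.03301 per h
Dose 1 (240 mg at t=0 h): 240·exp(−0.03301·31) = 86.265 mg/L
Dose 2 (255 mg at t=4 h): 255·exp(−0.03301·27) = 104.593 mg/L
Dose 3 (105 mg at t=8 h): 105·exp(−0.03301·23) = 49.146 mg/L
Dose 4 (150 mg at t=12 h): 150·exp(−0.03301·19) = 80.118 mg/L
Dose 5 (320 mg at t=16 h): 320·exp(−0.03301·15) = 195.042 mg/L
Dose 6 (445 mg at t=20 h): 445·exp(−0.03301·11) = 309.512 mg/L
Dose 7 (365 mg at t=24 h): 365·exp(−0.03301·7) = 289.701 mg/L
Dose 8 (370 mg at t=28 h): 370·exp(−0.03301·3) = 335.118 mg/L
C(31) = 86.265 + 104.593 + 49.146 + 80.118 + 195.042 + 309.512 + 289.701 + 335.118 = 1449.495 mg/L

1449.495 mg/L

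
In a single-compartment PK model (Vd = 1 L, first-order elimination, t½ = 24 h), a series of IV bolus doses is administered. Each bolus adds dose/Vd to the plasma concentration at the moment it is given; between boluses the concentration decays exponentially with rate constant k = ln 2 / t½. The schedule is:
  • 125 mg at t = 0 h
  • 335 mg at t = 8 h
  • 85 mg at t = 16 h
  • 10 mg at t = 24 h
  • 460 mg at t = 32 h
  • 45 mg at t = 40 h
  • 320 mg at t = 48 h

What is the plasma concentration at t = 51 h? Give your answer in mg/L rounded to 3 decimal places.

k = ln 2 / 24 = 0.02888 per h
Dose 1 (125 mg at t=0 h): 125·exp(−0.02888·51) = 28.656 mg/L
Dose 2 (335 mg at t=8 h): 335·exp(−0.02888·43) = 96.761 mg/L
Dose 3 (85 mg at t=16 h): 85·exp(−0.02888·35) = 30.933 mg/L
Dose 4 (10 mg at t=24 h): 10·exp(−0.02888·27) = 4.585 mg/L
Dose 5 (460 mg at t=32 h): 460·exp(−0.02888·19) = 265.731 mg/L
Dose 6 (45 mg at t=40 h): 45·exp(−0.02888·11) = 32.752 mg/L
Dose 7 (320 mg at t=48 h): 320·exp(−0.02888·3) = 293.441 mg/L
C(51) = 28.656 + 96.761 + 30.933 + 4.585 + 265.731 + 32.752 + 293.441 = 752.859 mg/L

752.859 mg/L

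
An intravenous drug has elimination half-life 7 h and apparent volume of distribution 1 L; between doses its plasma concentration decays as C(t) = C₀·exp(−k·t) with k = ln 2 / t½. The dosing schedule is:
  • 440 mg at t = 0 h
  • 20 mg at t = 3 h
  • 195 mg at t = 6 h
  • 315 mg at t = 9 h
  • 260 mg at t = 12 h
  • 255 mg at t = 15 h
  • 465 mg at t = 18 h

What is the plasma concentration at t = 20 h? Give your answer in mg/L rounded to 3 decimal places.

873.804 mg/L

k = ln 2 / 7 = 0.09902 per h
Dose 1 (440 mg at t=0 h): 440·exp(−0.09902·20) = 60.725 mg/L
Dose 2 (20 mg at t=3 h): 20·exp(−0.09902·17) = 3.715 mg/L
Dose 3 (195 mg at t=6 h): 195·exp(−0.09902·14) = 48.750 mg/L
Dose 4 (315 mg at t=9 h): 315·exp(−0.09902·11) = 105.990 mg/L
Dose 5 (260 mg at t=12 h): 260·exp(−0.09902·8) = 117.744 mg/L
Dose 6 (255 mg at t=15 h): 255·exp(−0.09902·5) = 155.424 mg/L
Dose 7 (465 mg at t=18 h): 465·exp(−0.09902·2) = 381.456 mg/L
C(20) = 60.725 + 3.715 + 48.750 + 105.990 + 117.744 + 155.424 + 381.456 = 873.804 mg/L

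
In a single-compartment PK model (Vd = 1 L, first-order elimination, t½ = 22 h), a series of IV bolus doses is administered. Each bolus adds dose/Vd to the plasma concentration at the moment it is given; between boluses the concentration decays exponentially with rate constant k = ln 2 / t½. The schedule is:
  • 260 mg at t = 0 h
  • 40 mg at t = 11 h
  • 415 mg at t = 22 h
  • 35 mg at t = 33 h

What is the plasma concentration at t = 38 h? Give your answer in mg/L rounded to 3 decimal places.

k = ln 2 / 22 = 0.03151 per h
Dose 1 (260 mg at t=0 h): 260·exp(−0.03151·38) = 78.526 mg/L
Dose 2 (40 mg at t=11 h): 40·exp(−0.03151·27) = 17.085 mg/L
Dose 3 (415 mg at t=22 h): 415·exp(−0.03151·16) = 250.679 mg/L
Dose 4 (35 mg at t=33 h): 35·exp(−0.03151·5) = 29.899 mg/L
C(38) = 78.526 + 17.085 + 250.679 + 29.899 = 376.188 mg/L

376.188 mg/L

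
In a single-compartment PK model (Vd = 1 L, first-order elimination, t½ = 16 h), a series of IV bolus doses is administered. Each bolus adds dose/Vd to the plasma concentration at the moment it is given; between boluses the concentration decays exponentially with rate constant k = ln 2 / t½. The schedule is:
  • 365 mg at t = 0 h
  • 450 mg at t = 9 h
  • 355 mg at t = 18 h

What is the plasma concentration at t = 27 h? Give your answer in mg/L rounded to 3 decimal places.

k = ln 2 / 16 = 0.04332 per h
Dose 1 (365 mg at t=0 h): 365·exp(−0.04332·27) = 113.320 mg/L
Dose 2 (450 mg at t=9 h): 450·exp(−0.04332·18) = 206.326 mg/L
Dose 3 (355 mg at t=18 h): 355·exp(−0.04332·9) = 240.380 mg/L
C(27) = 113.320 + 206.326 + 240.380 = 560.026 mg/L

560.026 mg/L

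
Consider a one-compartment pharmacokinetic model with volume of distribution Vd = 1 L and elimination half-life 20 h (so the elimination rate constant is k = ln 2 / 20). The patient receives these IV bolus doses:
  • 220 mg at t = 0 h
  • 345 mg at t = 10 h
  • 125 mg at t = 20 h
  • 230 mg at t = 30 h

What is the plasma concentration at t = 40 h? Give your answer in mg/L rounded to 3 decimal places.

402.110 mg/L

k = ln 2 / 20 = 0.03466 per h
Dose 1 (220 mg at t=0 h): 220·exp(−0.03466·40) = 55.000 mg/L
Dose 2 (345 mg at t=10 h): 345·exp(−0.03466·30) = 121.976 mg/L
Dose 3 (125 mg at t=20 h): 125·exp(−0.03466·20) = 62.500 mg/L
Dose 4 (230 mg at t=30 h): 230·exp(−0.03466·10) = 162.635 mg/L
C(40) = 55.000 + 121.976 + 62.500 + 162.635 = 402.110 mg/L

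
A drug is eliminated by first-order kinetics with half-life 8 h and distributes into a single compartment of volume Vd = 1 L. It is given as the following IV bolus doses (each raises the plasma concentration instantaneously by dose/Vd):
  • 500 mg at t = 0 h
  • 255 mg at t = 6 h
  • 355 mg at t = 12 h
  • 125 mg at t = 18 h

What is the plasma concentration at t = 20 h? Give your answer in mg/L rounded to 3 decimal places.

446.812 mg/L

k = ln 2 / 8 = 0.08664 per h
Dose 1 (500 mg at t=0 h): 500·exp(−0.08664·20) = 88.388 mg/L
Dose 2 (255 mg at t=6 h): 255·exp(−0.08664·14) = 75.812 mg/L
Dose 3 (355 mg at t=12 h): 355·exp(−0.08664·8) = 177.500 mg/L
Dose 4 (125 mg at t=18 h): 125·exp(−0.08664·2) = 105.112 mg/L
C(20) = 88.388 + 75.812 + 177.500 + 105.112 = 446.812 mg/L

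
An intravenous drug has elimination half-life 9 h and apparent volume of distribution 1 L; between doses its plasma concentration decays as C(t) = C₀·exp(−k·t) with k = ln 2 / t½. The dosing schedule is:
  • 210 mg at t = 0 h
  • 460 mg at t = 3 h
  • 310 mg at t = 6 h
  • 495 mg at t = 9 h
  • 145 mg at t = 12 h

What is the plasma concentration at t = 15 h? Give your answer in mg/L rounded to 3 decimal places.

k = ln 2 / 9 = 0.07702 per h
Dose 1 (210 mg at t=0 h): 210·exp(−0.07702·15) = 66.146 mg/L
Dose 2 (460 mg at t=3 h): 460·exp(−0.07702·12) = 182.551 mg/L
Dose 3 (310 mg at t=6 h): 310·exp(−0.07702·9) = 155.000 mg/L
Dose 4 (495 mg at t=9 h): 495·exp(−0.07702·6) = 311.830 mg/L
Dose 5 (145 mg at t=12 h): 145·exp(−0.07702·3) = 115.087 mg/L
C(15) = 66.146 + 182.551 + 155.000 + 311.830 + 115.087 = 830.614 mg/L

830.614 mg/L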